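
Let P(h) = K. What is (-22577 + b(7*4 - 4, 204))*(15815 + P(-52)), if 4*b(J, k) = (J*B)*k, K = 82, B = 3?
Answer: -300532785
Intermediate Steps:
b(J, k) = 3*J*k/4 (b(J, k) = ((J*3)*k)/4 = ((3*J)*k)/4 = (3*J*k)/4 = 3*J*k/4)
P(h) = 82
(-22577 + b(7*4 - 4, 204))*(15815 + P(-52)) = (-22577 + (¾)*(7*4 - 4)*204)*(15815 + 82) = (-22577 + (¾)*(28 - 4)*204)*15897 = (-22577 + (¾)*24*204)*15897 = (-22577 + 3672)*15897 = -18905*15897 = -300532785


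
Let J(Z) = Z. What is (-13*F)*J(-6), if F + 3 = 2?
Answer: -78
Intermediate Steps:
F = -1 (F = -3 + 2 = -1)
(-13*F)*J(-6) = -13*(-1)*(-6) = 13*(-6) = -78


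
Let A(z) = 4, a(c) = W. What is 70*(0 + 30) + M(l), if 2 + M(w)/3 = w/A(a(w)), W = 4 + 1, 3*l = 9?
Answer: 8385/4 ≈ 2096.3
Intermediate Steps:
l = 3 (l = (⅓)*9 = 3)
W = 5
a(c) = 5
M(w) = -6 + 3*w/4 (M(w) = -6 + 3*(w/4) = -6 + 3*w/4)
70*(0 + 30) + M(l) = 70*(0 + 30) + (-6 + (¾)*3) = 70*30 + (-6 + 9/4) = 2100 - 15/4 = 8385/4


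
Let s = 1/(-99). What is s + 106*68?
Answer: 713591/99 ≈ 7208.0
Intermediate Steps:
s = -1/99 ≈ -0.010101
s + 106*68 = -1/99 + 106*68 = -1/99 + 7208 = 713591/99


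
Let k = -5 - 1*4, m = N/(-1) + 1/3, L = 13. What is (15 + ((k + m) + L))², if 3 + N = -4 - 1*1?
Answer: 6724/9 ≈ 747.11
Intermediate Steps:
N = -8 (N = -3 + (-4 - 1*1) = -3 + (-4 - 1) = -3 - 5 = -8)
m = 25/3 (m = -8/(-1) + 1/3 = -8*(-1) + 1*(⅓) = 8 + ⅓ = 25/3 ≈ 8.3333)
k = -9 (k = -5 - 4 = -9)
(15 + ((k + m) + L))² = (15 + ((-9 + 25/3) + 13))² = (15 + (-⅔ + 13))² = (15 + 37/3)² = (82/3)² = 6724/9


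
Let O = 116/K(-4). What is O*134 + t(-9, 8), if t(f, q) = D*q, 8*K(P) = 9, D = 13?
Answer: 125288/9 ≈ 13921.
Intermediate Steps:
K(P) = 9/8 (K(P) = (⅛)*9 = 9/8)
t(f, q) = 13*q
O = 928/9 (O = 116/(9/8) = 116*(8/9) = 928/9 ≈ 103.11)
O*134 + t(-9, 8) = (928/9)*134 + 13*8 = 124352/9 + 104 = 125288/9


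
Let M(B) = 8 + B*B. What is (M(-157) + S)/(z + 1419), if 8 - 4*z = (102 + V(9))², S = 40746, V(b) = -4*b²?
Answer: -65403/10900 ≈ -6.0003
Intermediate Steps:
M(B) = 8 + B²
z = -12319 (z = 2 - (102 - 4*9²)²/4 = 2 - (102 - 4*81)²/4 = 2 - (102 - 324)²/4 = 2 - ¼*(-222)² = 2 - ¼*49284 = 2 - 12321 = -12319)
(M(-157) + S)/(z + 1419) = ((8 + (-157)²) + 40746)/(-12319 + 1419) = ((8 + 24649) + 40746)/(-10900) = (24657 + 40746)*(-1/10900) = 65403*(-1/10900) = -65403/10900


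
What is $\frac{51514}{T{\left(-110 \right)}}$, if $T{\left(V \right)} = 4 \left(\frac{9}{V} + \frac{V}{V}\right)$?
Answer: $\frac{1416635}{101} \approx 14026.0$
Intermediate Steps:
$T{\left(V \right)} = 4 + \frac{36}{V}$ ($T{\left(V \right)} = 4 \left(\frac{9}{V} + 1\right) = 4 \left(1 + \frac{9}{V}\right) = 4 + \frac{36}{V}$)
$\frac{51514}{T{\left(-110 \right)}} = \frac{51514}{4 + \frac{36}{-110}} = \frac{51514}{4 + 36 \left(- \frac{1}{110}\right)} = \frac{51514}{4 - \frac{18}{55}} = \frac{51514}{\frac{202}{55}} = 51514 \cdot \frac{55}{202} = \frac{1416635}{101}$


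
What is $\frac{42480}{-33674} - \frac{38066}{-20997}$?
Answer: $\frac{194940962}{353526489} \approx 0.55142$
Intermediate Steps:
$\frac{42480}{-33674} - \frac{38066}{-20997} = 42480 \left(- \frac{1}{33674}\right) - - \frac{38066}{20997} = - \frac{21240}{16837} + \frac{38066}{20997} = \frac{194940962}{353526489}$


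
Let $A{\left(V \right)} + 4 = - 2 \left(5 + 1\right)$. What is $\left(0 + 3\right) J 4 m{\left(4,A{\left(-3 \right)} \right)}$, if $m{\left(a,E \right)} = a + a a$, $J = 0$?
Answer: $0$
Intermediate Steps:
$A{\left(V \right)} = -16$ ($A{\left(V \right)} = -4 - 2 \left(5 + 1\right) = -4 - 12 = -16$)
$m{\left(a,E \right)} = a + a^{2}$
$\left(0 + 3\right) J 4 m{\left(4,A{\left(-3 \right)} \right)} = \left(0 + 3\right) 0 \cdot 4 \cdot 4 \left(1 + 4\right) = 3 \cdot 0 \cdot 4 \cdot 4 \cdot 5 = 0 \cdot 4 \cdot 20 = 0 \cdot 20 = 0$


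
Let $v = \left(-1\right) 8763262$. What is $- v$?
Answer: $8763262$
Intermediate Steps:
$v = -8763262$
$- v = \left(-1\right) \left(-8763262\right) = 8763262$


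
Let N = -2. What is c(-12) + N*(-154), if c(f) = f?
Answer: 296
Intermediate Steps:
c(-12) + N*(-154) = -12 - 2*(-154) = -12 + 308 = 296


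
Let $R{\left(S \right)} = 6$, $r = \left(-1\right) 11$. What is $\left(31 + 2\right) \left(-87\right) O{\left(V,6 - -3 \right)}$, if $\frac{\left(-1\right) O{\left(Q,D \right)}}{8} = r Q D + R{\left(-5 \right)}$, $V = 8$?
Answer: $-18052848$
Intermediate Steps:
$r = -11$
$O{\left(Q,D \right)} = -48 + 88 D Q$ ($O{\left(Q,D \right)} = - 8 \left(- 11 Q D + 6\right) = - 8 \left(- 11 D Q + 6\right) = - 8 \left(6 - 11 D Q\right) = -48 + 88 D Q$)
$\left(31 + 2\right) \left(-87\right) O{\left(V,6 - -3 \right)} = \left(31 + 2\right) \left(-87\right) \left(-48 + 88 \left(6 - -3\right) 8\right) = 33 \left(-87\right) \left(-48 + 88 \left(6 + 3\right) 8\right) = - 2871 \left(-48 + 88 \cdot 9 \cdot 8\right) = - 2871 \left(-48 + 6336\right) = \left(-2871\right) 6288 = -18052848$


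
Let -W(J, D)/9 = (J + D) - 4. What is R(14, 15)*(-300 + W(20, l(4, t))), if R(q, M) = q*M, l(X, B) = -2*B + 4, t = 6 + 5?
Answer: -59220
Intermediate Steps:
t = 11
l(X, B) = 4 - 2*B
R(q, M) = M*q
W(J, D) = 36 - 9*D - 9*J (W(J, D) = -9*((J + D) - 4) = -9*((D + J) - 4) = -9*(-4 + D + J) = 36 - 9*D - 9*J)
R(14, 15)*(-300 + W(20, l(4, t))) = (15*14)*(-300 + (36 - 9*(4 - 2*11) - 9*20)) = 210*(-300 + (36 - 9*(4 - 22) - 180)) = 210*(-300 + (36 - 9*(-18) - 180)) = 210*(-300 + (36 + 162 - 180)) = 210*(-300 + 18) = 210*(-282) = -59220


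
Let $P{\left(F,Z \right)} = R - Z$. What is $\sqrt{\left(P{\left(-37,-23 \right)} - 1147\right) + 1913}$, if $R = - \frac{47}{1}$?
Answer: $\sqrt{742} \approx 27.24$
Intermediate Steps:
$R = -47$ ($R = \left(-47\right) 1 = -47$)
$P{\left(F,Z \right)} = -47 - Z$
$\sqrt{\left(P{\left(-37,-23 \right)} - 1147\right) + 1913} = \sqrt{\left(\left(-47 - -23\right) - 1147\right) + 1913} = \sqrt{\left(\left(-47 + 23\right) - 1147\right) + 1913} = \sqrt{\left(-24 - 1147\right) + 1913} = \sqrt{-1171 + 1913} = \sqrt{742}$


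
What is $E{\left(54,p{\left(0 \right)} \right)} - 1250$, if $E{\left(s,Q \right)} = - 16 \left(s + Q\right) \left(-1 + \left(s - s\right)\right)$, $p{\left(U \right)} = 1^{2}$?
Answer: $-370$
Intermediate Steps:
$p{\left(U \right)} = 1$
$E{\left(s,Q \right)} = 16 Q + 16 s$ ($E{\left(s,Q \right)} = - 16 \left(Q + s\right) \left(-1 + 0\right) = - 16 \left(Q + s\right) \left(-1\right) = - 16 \left(- Q - s\right) = 16 Q + 16 s$)
$E{\left(54,p{\left(0 \right)} \right)} - 1250 = \left(16 \cdot 1 + 16 \cdot 54\right) - 1250 = \left(16 + 864\right) - 1250 = 880 - 1250 = -370$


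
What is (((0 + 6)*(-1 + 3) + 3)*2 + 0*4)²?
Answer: 900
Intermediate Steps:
(((0 + 6)*(-1 + 3) + 3)*2 + 0*4)² = ((6*2 + 3)*2 + 0)² = ((12 + 3)*2 + 0)² = (15*2 + 0)² = (30 + 0)² = 30² = 900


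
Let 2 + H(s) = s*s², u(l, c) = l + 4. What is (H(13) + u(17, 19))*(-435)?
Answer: -963960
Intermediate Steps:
u(l, c) = 4 + l
H(s) = -2 + s³ (H(s) = -2 + s*s² = -2 + s³)
(H(13) + u(17, 19))*(-435) = ((-2 + 13³) + (4 + 17))*(-435) = ((-2 + 2197) + 21)*(-435) = (2195 + 21)*(-435) = 2216*(-435) = -963960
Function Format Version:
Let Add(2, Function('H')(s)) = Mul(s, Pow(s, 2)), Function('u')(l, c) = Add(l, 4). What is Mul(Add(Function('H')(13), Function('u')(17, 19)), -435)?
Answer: -963960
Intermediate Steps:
Function('u')(l, c) = Add(4, l)
Function('H')(s) = Add(-2, Pow(s, 3)) (Function('H')(s) = Add(-2, Mul(s, Pow(s, 2))) = Add(-2, Pow(s, 3)))
Mul(Add(Function('H')(13), Function('u')(17, 19)), -435) = Mul(Add(Add(-2, Pow(13, 3)), Add(4, 17)), -435) = Mul(Add(Add(-2, 2197), 21), -435) = Mul(Add(2195, 21), -435) = Mul(2216, -435) = -963960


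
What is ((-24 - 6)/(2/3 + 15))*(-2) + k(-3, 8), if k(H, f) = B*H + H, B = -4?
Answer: 603/47 ≈ 12.830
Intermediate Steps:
k(H, f) = -3*H (k(H, f) = -4*H + H = -3*H)
((-24 - 6)/(2/3 + 15))*(-2) + k(-3, 8) = ((-24 - 6)/(2/3 + 15))*(-2) - 3*(-3) = -30/(2*(⅓) + 15)*(-2) + 9 = -30/(⅔ + 15)*(-2) + 9 = -30/47/3*(-2) + 9 = -30*3/47*(-2) + 9 = -90/47*(-2) + 9 = 180/47 + 9 = 603/47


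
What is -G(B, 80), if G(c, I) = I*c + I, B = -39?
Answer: 3040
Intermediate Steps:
G(c, I) = I + I*c
-G(B, 80) = -80*(1 - 39) = -80*(-38) = -1*(-3040) = 3040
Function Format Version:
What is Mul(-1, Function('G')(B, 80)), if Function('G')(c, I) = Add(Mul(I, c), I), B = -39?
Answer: 3040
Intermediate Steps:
Function('G')(c, I) = Add(I, Mul(I, c))
Mul(-1, Function('G')(B, 80)) = Mul(-1, Mul(80, Add(1, -39))) = Mul(-1, Mul(80, -38)) = Mul(-1, -3040) = 3040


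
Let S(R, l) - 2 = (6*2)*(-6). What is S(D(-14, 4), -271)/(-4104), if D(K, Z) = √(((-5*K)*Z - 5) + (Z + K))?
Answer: 35/2052 ≈ 0.017057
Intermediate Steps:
D(K, Z) = √(-5 + K + Z - 5*K*Z) (D(K, Z) = √((-5*K*Z - 5) + (K + Z)) = √((-5 - 5*K*Z) + (K + Z)) = √(-5 + K + Z - 5*K*Z))
S(R, l) = -70 (S(R, l) = 2 + (6*2)*(-6) = 2 + 12*(-6) = 2 - 72 = -70)
S(D(-14, 4), -271)/(-4104) = -70/(-4104) = -70*(-1/4104) = 35/2052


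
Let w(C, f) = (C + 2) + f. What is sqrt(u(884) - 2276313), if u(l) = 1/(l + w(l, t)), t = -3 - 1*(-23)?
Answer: I*sqrt(7293534481510)/1790 ≈ 1508.7*I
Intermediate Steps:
t = 20 (t = -3 + 23 = 20)
w(C, f) = 2 + C + f (w(C, f) = (2 + C) + f = 2 + C + f)
u(l) = 1/(22 + 2*l) (u(l) = 1/(l + (2 + l + 20)) = 1/(l + (22 + l)) = 1/(22 + 2*l))
sqrt(u(884) - 2276313) = sqrt(1/(2*(11 + 884)) - 2276313) = sqrt((1/2)/895 - 2276313) = sqrt((1/2)*(1/895) - 2276313) = sqrt(1/1790 - 2276313) = sqrt(-4074600269/1790) = I*sqrt(7293534481510)/1790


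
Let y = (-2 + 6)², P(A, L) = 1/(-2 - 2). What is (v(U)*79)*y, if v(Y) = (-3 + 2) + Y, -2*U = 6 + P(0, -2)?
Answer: -4898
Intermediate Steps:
P(A, L) = -¼ (P(A, L) = 1/(-4) = -¼)
U = -23/8 (U = -(6 - ¼)/2 = -½*23/4 = -23/8 ≈ -2.8750)
v(Y) = -1 + Y
y = 16 (y = 4² = 16)
(v(U)*79)*y = ((-1 - 23/8)*79)*16 = -31/8*79*16 = -2449/8*16 = -4898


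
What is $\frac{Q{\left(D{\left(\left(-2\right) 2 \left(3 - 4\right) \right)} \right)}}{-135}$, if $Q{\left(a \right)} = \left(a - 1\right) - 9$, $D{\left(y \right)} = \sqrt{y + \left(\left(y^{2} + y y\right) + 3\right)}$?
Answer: $\frac{2}{27} - \frac{\sqrt{39}}{135} \approx 0.027815$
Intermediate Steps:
$D{\left(y \right)} = \sqrt{3 + y + 2 y^{2}}$ ($D{\left(y \right)} = \sqrt{y + \left(\left(y^{2} + y^{2}\right) + 3\right)} = \sqrt{y + \left(2 y^{2} + 3\right)} = \sqrt{y + \left(3 + 2 y^{2}\right)} = \sqrt{3 + y + 2 y^{2}}$)
$Q{\left(a \right)} = -10 + a$ ($Q{\left(a \right)} = \left(-1 + a\right) - 9 = -10 + a$)
$\frac{Q{\left(D{\left(\left(-2\right) 2 \left(3 - 4\right) \right)} \right)}}{-135} = \frac{-10 + \sqrt{3 + \left(-2\right) 2 \left(3 - 4\right) + 2 \left(\left(-2\right) 2 \left(3 - 4\right)\right)^{2}}}{-135} = \left(-10 + \sqrt{3 - 4 \left(3 - 4\right) + 2 \left(- 4 \left(3 - 4\right)\right)^{2}}\right) \left(- \frac{1}{135}\right) = \left(-10 + \sqrt{3 - -4 + 2 \left(\left(-4\right) \left(-1\right)\right)^{2}}\right) \left(- \frac{1}{135}\right) = \left(-10 + \sqrt{3 + 4 + 2 \cdot 4^{2}}\right) \left(- \frac{1}{135}\right) = \left(-10 + \sqrt{3 + 4 + 2 \cdot 16}\right) \left(- \frac{1}{135}\right) = \left(-10 + \sqrt{3 + 4 + 32}\right) \left(- \frac{1}{135}\right) = \left(-10 + \sqrt{39}\right) \left(- \frac{1}{135}\right) = \frac{2}{27} - \frac{\sqrt{39}}{135}$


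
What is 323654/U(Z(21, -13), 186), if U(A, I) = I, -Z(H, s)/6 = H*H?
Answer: 161827/93 ≈ 1740.1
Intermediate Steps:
Z(H, s) = -6*H² (Z(H, s) = -6*H*H = -6*H²)
323654/U(Z(21, -13), 186) = 323654/186 = 323654*(1/186) = 161827/93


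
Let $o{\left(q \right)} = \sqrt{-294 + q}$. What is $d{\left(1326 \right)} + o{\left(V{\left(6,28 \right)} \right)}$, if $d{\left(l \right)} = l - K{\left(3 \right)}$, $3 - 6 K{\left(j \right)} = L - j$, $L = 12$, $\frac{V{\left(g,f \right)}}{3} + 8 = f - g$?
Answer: $1327 + 6 i \sqrt{7} \approx 1327.0 + 15.875 i$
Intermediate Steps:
$V{\left(g,f \right)} = -24 - 3 g + 3 f$ ($V{\left(g,f \right)} = -24 + 3 \left(f - g\right) = -24 + \left(- 3 g + 3 f\right) = -24 - 3 g + 3 f$)
$K{\left(j \right)} = - \frac{3}{2} + \frac{j}{6}$ ($K{\left(j \right)} = \frac{1}{2} - \frac{12 - j}{6} = \frac{1}{2} + \left(-2 + \frac{j}{6}\right) = - \frac{3}{2} + \frac{j}{6}$)
$d{\left(l \right)} = 1 + l$ ($d{\left(l \right)} = l - \left(- \frac{3}{2} + \frac{1}{6} \cdot 3\right) = l - \left(- \frac{3}{2} + \frac{1}{2}\right) = l - -1 = l + 1 = 1 + l$)
$d{\left(1326 \right)} + o{\left(V{\left(6,28 \right)} \right)} = \left(1 + 1326\right) + \sqrt{-294 - -42} = 1327 + \sqrt{-294 - -42} = 1327 + \sqrt{-294 + 42} = 1327 + \sqrt{-252} = 1327 + 6 i \sqrt{7}$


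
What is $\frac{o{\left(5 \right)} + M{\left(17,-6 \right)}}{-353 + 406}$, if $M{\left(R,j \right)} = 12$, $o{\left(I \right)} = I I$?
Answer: $\frac{37}{53} \approx 0.69811$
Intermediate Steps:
$o{\left(I \right)} = I^{2}$
$\frac{o{\left(5 \right)} + M{\left(17,-6 \right)}}{-353 + 406} = \frac{5^{2} + 12}{-353 + 406} = \frac{25 + 12}{53} = 37 \cdot \frac{1}{53} = \frac{37}{53}$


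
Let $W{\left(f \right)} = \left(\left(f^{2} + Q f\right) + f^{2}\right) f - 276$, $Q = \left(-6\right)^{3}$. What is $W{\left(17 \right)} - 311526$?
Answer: $-364400$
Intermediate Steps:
$Q = -216$
$W{\left(f \right)} = -276 + f \left(- 216 f + 2 f^{2}\right)$ ($W{\left(f \right)} = \left(\left(f^{2} - 216 f\right) + f^{2}\right) f - 276 = \left(- 216 f + 2 f^{2}\right) f - 276 = f \left(- 216 f + 2 f^{2}\right) - 276 = -276 + f \left(- 216 f + 2 f^{2}\right)$)
$W{\left(17 \right)} - 311526 = \left(-276 - 216 \cdot 17^{2} + 2 \cdot 17^{3}\right) - 311526 = \left(-276 - 62424 + 2 \cdot 4913\right) - 311526 = \left(-276 - 62424 + 9826\right) - 311526 = -52874 - 311526 = -364400$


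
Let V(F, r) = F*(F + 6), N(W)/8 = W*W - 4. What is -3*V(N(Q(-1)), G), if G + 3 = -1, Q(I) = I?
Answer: -1296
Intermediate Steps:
N(W) = -32 + 8*W² (N(W) = 8*(W*W - 4) = 8*(W² - 4) = 8*(-4 + W²) = -32 + 8*W²)
G = -4 (G = -3 - 1 = -4)
V(F, r) = F*(6 + F)
-3*V(N(Q(-1)), G) = -3*(-32 + 8*(-1)²)*(6 + (-32 + 8*(-1)²)) = -3*(-32 + 8*1)*(6 + (-32 + 8*1)) = -3*(-32 + 8)*(6 + (-32 + 8)) = -(-72)*(6 - 24) = -(-72)*(-18) = -3*432 = -1296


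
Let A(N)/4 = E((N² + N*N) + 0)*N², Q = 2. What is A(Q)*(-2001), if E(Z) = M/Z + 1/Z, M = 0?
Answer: -4002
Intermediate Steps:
E(Z) = 1/Z (E(Z) = 0/Z + 1/Z = 0 + 1/Z = 1/Z)
A(N) = 2 (A(N) = 4*(N²/((N² + N*N) + 0)) = 4*(N²/((N² + N²) + 0)) = 4*(N²/(2*N² + 0)) = 4*(N²/((2*N²))) = 4*((1/(2*N²))*N²) = 4*(½) = 2)
A(Q)*(-2001) = 2*(-2001) = -4002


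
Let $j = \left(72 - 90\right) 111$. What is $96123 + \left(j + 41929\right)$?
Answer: $136054$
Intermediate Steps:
$j = -1998$ ($j = \left(-18\right) 111 = -1998$)
$96123 + \left(j + 41929\right) = 96123 + \left(-1998 + 41929\right) = 96123 + 39931 = 136054$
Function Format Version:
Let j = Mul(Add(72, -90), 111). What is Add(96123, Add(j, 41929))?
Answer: 136054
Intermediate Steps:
j = -1998 (j = Mul(-18, 111) = -1998)
Add(96123, Add(j, 41929)) = Add(96123, Add(-1998, 41929)) = Add(96123, 39931) = 136054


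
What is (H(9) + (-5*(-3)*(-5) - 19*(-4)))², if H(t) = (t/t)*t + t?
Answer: 361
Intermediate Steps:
H(t) = 2*t (H(t) = 1*t + t = t + t = 2*t)
(H(9) + (-5*(-3)*(-5) - 19*(-4)))² = (2*9 + (-5*(-3)*(-5) - 19*(-4)))² = (18 + (15*(-5) + 76))² = (18 + (-75 + 76))² = (18 + 1)² = 19² = 361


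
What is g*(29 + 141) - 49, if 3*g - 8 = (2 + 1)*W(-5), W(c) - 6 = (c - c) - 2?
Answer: 3253/3 ≈ 1084.3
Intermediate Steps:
W(c) = 4 (W(c) = 6 + ((c - c) - 2) = 6 + (0 - 2) = 6 - 2 = 4)
g = 20/3 (g = 8/3 + ((2 + 1)*4)/3 = 8/3 + (3*4)/3 = 8/3 + (⅓)*12 = 8/3 + 4 = 20/3 ≈ 6.6667)
g*(29 + 141) - 49 = 20*(29 + 141)/3 - 49 = (20/3)*170 - 49 = 3400/3 - 49 = 3253/3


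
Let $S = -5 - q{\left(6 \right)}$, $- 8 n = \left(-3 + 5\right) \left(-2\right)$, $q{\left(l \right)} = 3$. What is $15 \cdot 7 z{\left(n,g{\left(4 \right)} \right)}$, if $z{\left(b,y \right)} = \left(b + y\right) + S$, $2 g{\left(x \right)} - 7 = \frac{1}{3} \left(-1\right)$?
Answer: $- \frac{875}{2} \approx -437.5$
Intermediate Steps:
$n = \frac{1}{2}$ ($n = - \frac{\left(-3 + 5\right) \left(-2\right)}{8} = - \frac{2 \left(-2\right)}{8} = \left(- \frac{1}{8}\right) \left(-4\right) = \frac{1}{2} \approx 0.5$)
$g{\left(x \right)} = \frac{10}{3}$ ($g{\left(x \right)} = \frac{7}{2} + \frac{\frac{1}{3} \left(-1\right)}{2} = \frac{7}{2} + \frac{1}{2} \left(- \frac{1}{3}\right) = \frac{7}{2} - \frac{1}{6} = \frac{10}{3}$)
$S = -8$ ($S = -5 - 3 = -8$)
$z{\left(b,y \right)} = -8 + b + y$ ($z{\left(b,y \right)} = \left(b + y\right) - 8 = -8 + b + y$)
$15 \cdot 7 z{\left(n,g{\left(4 \right)} \right)} = 15 \cdot 7 \left(-8 + \frac{1}{2} + \frac{10}{3}\right) = 105 \left(- \frac{25}{6}\right) = - \frac{875}{2}$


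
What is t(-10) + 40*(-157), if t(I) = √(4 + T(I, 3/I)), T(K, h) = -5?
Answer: -6280 + I ≈ -6280.0 + 1.0*I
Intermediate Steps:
t(I) = I (t(I) = √(4 - 5) = √(-1) = I)
t(-10) + 40*(-157) = I + 40*(-157) = I - 6280 = -6280 + I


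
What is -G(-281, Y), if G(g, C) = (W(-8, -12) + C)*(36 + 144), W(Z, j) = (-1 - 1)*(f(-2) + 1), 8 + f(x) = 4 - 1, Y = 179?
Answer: -33660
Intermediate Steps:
f(x) = -5 (f(x) = -8 + (4 - 1) = -8 + 3 = -5)
W(Z, j) = 8 (W(Z, j) = (-1 - 1)*(-5 + 1) = -2*(-4) = 8)
G(g, C) = 1440 + 180*C (G(g, C) = (8 + C)*(36 + 144) = (8 + C)*180 = 1440 + 180*C)
-G(-281, Y) = -(1440 + 180*179) = -(1440 + 32220) = -1*33660 = -33660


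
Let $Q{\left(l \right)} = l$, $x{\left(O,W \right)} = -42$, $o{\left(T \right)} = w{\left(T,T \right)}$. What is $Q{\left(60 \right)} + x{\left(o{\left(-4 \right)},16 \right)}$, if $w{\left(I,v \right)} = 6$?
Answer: $18$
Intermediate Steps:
$o{\left(T \right)} = 6$
$Q{\left(60 \right)} + x{\left(o{\left(-4 \right)},16 \right)} = 60 - 42 = 18$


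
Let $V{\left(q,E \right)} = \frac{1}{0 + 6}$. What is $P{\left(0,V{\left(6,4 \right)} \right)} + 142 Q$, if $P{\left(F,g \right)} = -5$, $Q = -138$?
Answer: $-19601$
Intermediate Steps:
$V{\left(q,E \right)} = \frac{1}{6}$
$P{\left(0,V{\left(6,4 \right)} \right)} + 142 Q = -5 + 142 \left(-138\right) = -5 - 19596 = -19601$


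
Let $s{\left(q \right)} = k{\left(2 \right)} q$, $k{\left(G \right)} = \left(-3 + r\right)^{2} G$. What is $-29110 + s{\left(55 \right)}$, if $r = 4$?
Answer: $-29000$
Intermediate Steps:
$k{\left(G \right)} = G$ ($k{\left(G \right)} = \left(-3 + 4\right)^{2} G = 1^{2} G = 1 G = G$)
$s{\left(q \right)} = 2 q$
$-29110 + s{\left(55 \right)} = -29110 + 2 \cdot 55 = -29110 + 110 = -29000$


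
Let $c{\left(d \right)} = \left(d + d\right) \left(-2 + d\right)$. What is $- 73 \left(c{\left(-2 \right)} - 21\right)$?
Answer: $365$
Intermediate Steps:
$c{\left(d \right)} = 2 d \left(-2 + d\right)$
$- 73 \left(c{\left(-2 \right)} - 21\right) = - 73 \left(2 \left(-2\right) \left(-2 - 2\right) - 21\right) = - 73 \left(2 \left(-2\right) \left(-4\right) - 21\right) = - 73 \left(16 - 21\right) = \left(-73\right) \left(-5\right) = 365$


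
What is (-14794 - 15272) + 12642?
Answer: -17424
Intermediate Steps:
(-14794 - 15272) + 12642 = -30066 + 12642 = -17424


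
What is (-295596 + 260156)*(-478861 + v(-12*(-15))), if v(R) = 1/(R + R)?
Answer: 152737503674/9 ≈ 1.6971e+10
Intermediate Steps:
v(R) = 1/(2*R)
(-295596 + 260156)*(-478861 + v(-12*(-15))) = (-295596 + 260156)*(-478861 + 1/(2*((-12*(-15))))) = -35440*(-478861 + (½)/180) = -35440*(-478861 + (½)*(1/180)) = -35440*(-478861 + 1/360) = -35440*(-172389959/360) = 152737503674/9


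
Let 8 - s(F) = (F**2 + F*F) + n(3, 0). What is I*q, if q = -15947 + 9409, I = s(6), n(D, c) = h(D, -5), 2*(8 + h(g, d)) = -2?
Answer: 359590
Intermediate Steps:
h(g, d) = -9 (h(g, d) = -8 + (1/2)*(-2) = -8 - 1 = -9)
n(D, c) = -9
s(F) = 17 - 2*F**2 (s(F) = 8 - ((F**2 + F*F) - 9) = 8 - ((F**2 + F**2) - 9) = 8 - (2*F**2 - 9) = 8 - (-9 + 2*F**2) = 8 + (9 - 2*F**2) = 17 - 2*F**2)
I = -55 (I = 17 - 2*6**2 = 17 - 2*36 = 17 - 72 = -55)
q = -6538
I*q = -55*(-6538) = 359590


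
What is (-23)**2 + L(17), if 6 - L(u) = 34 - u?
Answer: 518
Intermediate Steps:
L(u) = -28 + u (L(u) = 6 - (34 - u) = 6 + (-34 + u) = -28 + u)
(-23)**2 + L(17) = (-23)**2 + (-28 + 17) = 529 - 11 = 518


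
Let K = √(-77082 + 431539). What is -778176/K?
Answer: -778176*√354457/354457 ≈ -1307.1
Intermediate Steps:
K = √354457 ≈ 595.36
-778176/K = -778176*√354457/354457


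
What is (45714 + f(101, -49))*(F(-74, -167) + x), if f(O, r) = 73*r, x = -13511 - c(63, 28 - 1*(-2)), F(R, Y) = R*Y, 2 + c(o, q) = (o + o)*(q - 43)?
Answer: 20520719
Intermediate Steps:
c(o, q) = -2 + 2*o*(-43 + q) (c(o, q) = -2 + (o + o)*(q - 43) = -2 + (2*o)*(-43 + q) = -2 + 2*o*(-43 + q))
x = -11871 (x = -13511 - (-2 - 86*63 + 2*63*(28 - 1*(-2))) = -13511 - (-2 - 5418 + 2*63*(28 + 2)) = -13511 - (-2 - 5418 + 2*63*30) = -13511 - (-2 - 5418 + 3780) = -13511 - 1*(-1640) = -13511 + 1640 = -11871)
(45714 + f(101, -49))*(F(-74, -167) + x) = (45714 + 73*(-49))*(-74*(-167) - 11871) = (45714 - 3577)*(12358 - 11871) = 42137*487 = 20520719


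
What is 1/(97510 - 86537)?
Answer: 1/10973 ≈ 9.1133e-5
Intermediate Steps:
1/(97510 - 86537) = 1/10973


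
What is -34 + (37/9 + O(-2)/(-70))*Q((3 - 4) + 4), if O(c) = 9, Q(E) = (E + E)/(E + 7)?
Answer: -33191/1050 ≈ -31.610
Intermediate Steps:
Q(E) = 2*E/(7 + E) (Q(E) = (2*E)/(7 + E) = 2*E/(7 + E))
-34 + (37/9 + O(-2)/(-70))*Q((3 - 4) + 4) = -34 + (37/9 + 9/(-70))*(2*((3 - 4) + 4)/(7 + ((3 - 4) + 4))) = -34 + (37*(1/9) + 9*(-1/70))*(2*(-1 + 4)/(7 + (-1 + 4))) = -34 + (37/9 - 9/70)*(2*3/(7 + 3)) = -34 + 2509*(2*3/10)/630 = -34 + 2509*(2*3*(1/10))/630 = -34 + (2509/630)*(3/5) = -34 + 2509/1050 = -33191/1050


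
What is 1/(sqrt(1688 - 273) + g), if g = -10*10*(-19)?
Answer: 380/721717 - sqrt(1415)/3608585 ≈ 0.00051610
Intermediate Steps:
g = 1900 (g = -100*(-19) = 1900)
1/(sqrt(1688 - 273) + g) = 1/(sqrt(1688 - 273) + 1900) = 1/(sqrt(1415) + 1900) = 1/(1900 + sqrt(1415))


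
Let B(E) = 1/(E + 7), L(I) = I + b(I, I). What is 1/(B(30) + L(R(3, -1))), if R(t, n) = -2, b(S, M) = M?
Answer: -37/147 ≈ -0.25170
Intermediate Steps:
L(I) = 2*I (L(I) = I + I = 2*I)
B(E) = 1/(7 + E)
1/(B(30) + L(R(3, -1))) = 1/(1/(7 + 30) + 2*(-2)) = 1/(1/37 - 4) = 1/(-147/37) = -37/147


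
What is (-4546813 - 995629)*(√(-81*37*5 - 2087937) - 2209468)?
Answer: 12245848240856 - 49881978*I*√25962 ≈ 1.2246e+13 - 8.0374e+9*I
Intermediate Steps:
(-4546813 - 995629)*(√(-81*37*5 - 2087937) - 2209468) = -5542442*(√(-2997*5 - 2087937) - 2209468) = -5542442*(√(-14985 - 2087937) - 2209468) = -5542442*(√(-2102922) - 2209468) = -5542442*(9*I*√25962 - 2209468) = -5542442*(-2209468 + 9*I*√25962) = 12245848240856 - 49881978*I*√25962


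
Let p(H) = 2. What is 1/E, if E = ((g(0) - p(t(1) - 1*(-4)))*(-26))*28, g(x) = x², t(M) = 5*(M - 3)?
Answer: 1/1456 ≈ 0.00068681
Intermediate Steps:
t(M) = -15 + 5*M (t(M) = 5*(-3 + M) = -15 + 5*M)
E = 1456 (E = ((0² - 1*2)*(-26))*28 = ((0 - 2)*(-26))*28 = -2*(-26)*28 = 52*28 = 1456)
1/E = 1/1456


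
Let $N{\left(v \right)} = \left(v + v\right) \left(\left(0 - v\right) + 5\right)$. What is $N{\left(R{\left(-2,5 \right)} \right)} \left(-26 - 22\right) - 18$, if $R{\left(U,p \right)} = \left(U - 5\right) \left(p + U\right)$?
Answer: $52398$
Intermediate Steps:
$R{\left(U,p \right)} = \left(-5 + U\right) \left(U + p\right)$
$N{\left(v \right)} = 2 v \left(5 - v\right)$ ($N{\left(v \right)} = 2 v \left(- v + 5\right) = 2 v \left(5 - v\right)$)
$N{\left(R{\left(-2,5 \right)} \right)} \left(-26 - 22\right) - 18 = 2 \left(\left(-2\right)^{2} - -10 - 25 - 10\right) \left(5 - \left(\left(-2\right)^{2} - -10 - 25 - 10\right)\right) \left(-26 - 22\right) - 18 = 2 \left(4 + 10 - 25 - 10\right) \left(5 - \left(4 + 10 - 25 - 10\right)\right) \left(-48\right) - 18 = 2 \left(-21\right) \left(5 - -21\right) \left(-48\right) - 18 = 2 \left(-21\right) \left(5 + 21\right) \left(-48\right) - 18 = 2 \left(-21\right) 26 \left(-48\right) - 18 = \left(-1092\right) \left(-48\right) - 18 = 52416 - 18 = 52398$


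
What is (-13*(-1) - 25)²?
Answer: 144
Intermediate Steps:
(-13*(-1) - 25)² = (13 - 25)² = (-12)² = 144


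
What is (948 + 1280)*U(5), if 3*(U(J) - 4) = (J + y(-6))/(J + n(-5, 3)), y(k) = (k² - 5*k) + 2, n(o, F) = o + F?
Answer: 242852/9 ≈ 26984.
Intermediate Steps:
n(o, F) = F + o
y(k) = 2 + k² - 5*k
U(J) = 4 + (68 + J)/(3*(-2 + J)) (U(J) = 4 + ((J + (2 + (-6)² - 5*(-6)))/(J + (3 - 5)))/3 = 4 + ((J + (2 + 36 + 30))/(J - 2))/3 = 4 + ((J + 68)/(-2 + J))/3 = 4 + ((68 + J)/(-2 + J))/3 = 4 + (68 + J)/(3*(-2 + J)))
(948 + 1280)*U(5) = (948 + 1280)*((44 + 13*5)/(3*(-2 + 5))) = 2228*((⅓)*(44 + 65)/3) = 2228*((⅓)*(⅓)*109) = 2228*(109/9) = 242852/9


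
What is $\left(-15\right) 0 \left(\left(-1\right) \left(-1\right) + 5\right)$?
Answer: $0$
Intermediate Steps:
$\left(-15\right) 0 \left(\left(-1\right) \left(-1\right) + 5\right) = 0 \left(1 + 5\right) = 0 \cdot 6 = 0$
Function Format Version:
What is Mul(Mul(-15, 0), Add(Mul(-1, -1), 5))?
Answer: 0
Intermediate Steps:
Mul(Mul(-15, 0), Add(Mul(-1, -1), 5)) = Mul(0, Add(1, 5)) = Mul(0, 6) = 0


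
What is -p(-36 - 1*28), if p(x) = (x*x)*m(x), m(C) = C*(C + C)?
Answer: -33554432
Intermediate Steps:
m(C) = 2*C² (m(C) = C*(2*C) = 2*C²)
p(x) = 2*x⁴ (p(x) = (x*x)*(2*x²) = x²*(2*x²) = 2*x⁴)
-p(-36 - 1*28) = -2*(-36 - 1*28)⁴ = -2*(-36 - 28)⁴ = -2*(-64)⁴ = -2*16777216 = -1*33554432 = -33554432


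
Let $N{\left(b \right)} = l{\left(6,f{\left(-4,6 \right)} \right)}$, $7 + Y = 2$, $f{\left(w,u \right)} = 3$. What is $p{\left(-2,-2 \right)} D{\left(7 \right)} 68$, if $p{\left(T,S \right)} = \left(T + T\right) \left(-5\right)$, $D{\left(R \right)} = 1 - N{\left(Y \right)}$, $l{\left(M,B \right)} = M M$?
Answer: $-47600$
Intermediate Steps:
$Y = -5$ ($Y = -7 + 2 = -5$)
$l{\left(M,B \right)} = M^{2}$
$N{\left(b \right)} = 36$ ($N{\left(b \right)} = 6^{2} = 36$)
$D{\left(R \right)} = -35$ ($D{\left(R \right)} = 1 - 36 = -35$)
$p{\left(T,S \right)} = - 10 T$ ($p{\left(T,S \right)} = 2 T \left(-5\right) = - 10 T$)
$p{\left(-2,-2 \right)} D{\left(7 \right)} 68 = \left(-10\right) \left(-2\right) \left(-35\right) 68 = 20 \left(-35\right) 68 = \left(-700\right) 68 = -47600$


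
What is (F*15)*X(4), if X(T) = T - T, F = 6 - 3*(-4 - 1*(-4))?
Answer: 0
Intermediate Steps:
F = 6 (F = 6 - 3*(-4 + 4) = 6 - 3*0 = 6 + 0 = 6)
X(T) = 0
(F*15)*X(4) = (6*15)*0 = 90*0 = 0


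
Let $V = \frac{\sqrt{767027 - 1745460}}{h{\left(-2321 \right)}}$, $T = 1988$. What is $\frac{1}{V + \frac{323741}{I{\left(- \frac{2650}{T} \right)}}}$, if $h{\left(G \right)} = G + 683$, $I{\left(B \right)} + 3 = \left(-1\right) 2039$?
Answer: $- \frac{221713046475921}{35151148264920797} + \frac{853759179 i \sqrt{978433}}{35151148264920797} \approx -0.0063074 + 2.4025 \cdot 10^{-5} i$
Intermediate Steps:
$I{\left(B \right)} = -2042$ ($I{\left(B \right)} = -3 - 2039 = -2042$)
$h{\left(G \right)} = 683 + G$
$V = - \frac{i \sqrt{978433}}{1638}$ ($V = \frac{\sqrt{767027 - 1745460}}{683 - 2321} = \frac{\sqrt{-978433}}{-1638} = i \sqrt{978433} \left(- \frac{1}{1638}\right) = - \frac{i \sqrt{978433}}{1638} \approx - 0.60388 i$)
$\frac{1}{V + \frac{323741}{I{\left(- \frac{2650}{T} \right)}}} = \frac{1}{- \frac{i \sqrt{978433}}{1638} + \frac{323741}{-2042}} = \frac{1}{- \frac{i \sqrt{978433}}{1638} + 323741 \left(- \frac{1}{2042}\right)} = \frac{1}{- \frac{i \sqrt{978433}}{1638} - \frac{323741}{2042}} = \frac{1}{- \frac{323741}{2042} - \frac{i \sqrt{978433}}{1638}}$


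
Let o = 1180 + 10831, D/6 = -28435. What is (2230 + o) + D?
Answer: -156369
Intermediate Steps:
D = -170610 (D = 6*(-28435) = -170610)
o = 12011
(2230 + o) + D = (2230 + 12011) - 170610 = 14241 - 170610 = -156369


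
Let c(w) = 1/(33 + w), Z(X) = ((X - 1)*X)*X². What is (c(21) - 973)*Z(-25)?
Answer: -10672390625/27 ≈ -3.9527e+8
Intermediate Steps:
Z(X) = X³*(-1 + X) (Z(X) = ((-1 + X)*X)*X² = (X*(-1 + X))*X² = X³*(-1 + X))
(c(21) - 973)*Z(-25) = (1/(33 + 21) - 973)*((-25)³*(-1 - 25)) = (1/54 - 973)*(-15625*(-26)) = (1/54 - 973)*406250 = -52541/54*406250 = -10672390625/27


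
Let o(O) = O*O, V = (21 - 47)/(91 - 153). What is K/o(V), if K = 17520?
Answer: 16836720/169 ≈ 99626.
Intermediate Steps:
V = 13/31 (V = -26/(-62) = -26*(-1/62) = 13/31 ≈ 0.41935)
o(O) = O²
K/o(V) = 17520/((13/31)²) = 17520/(169/961) = 17520*(961/169) = 16836720/169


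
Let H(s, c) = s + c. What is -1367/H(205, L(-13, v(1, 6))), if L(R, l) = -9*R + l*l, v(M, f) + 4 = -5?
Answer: -1367/403 ≈ -3.3921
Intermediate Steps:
v(M, f) = -9 (v(M, f) = -4 - 5 = -9)
L(R, l) = l² - 9*R (L(R, l) = -9*R + l² = l² - 9*R)
H(s, c) = c + s
-1367/H(205, L(-13, v(1, 6))) = -1367/(((-9)² - 9*(-13)) + 205) = -1367/((81 + 117) + 205) = -1367/(198 + 205) = -1367/403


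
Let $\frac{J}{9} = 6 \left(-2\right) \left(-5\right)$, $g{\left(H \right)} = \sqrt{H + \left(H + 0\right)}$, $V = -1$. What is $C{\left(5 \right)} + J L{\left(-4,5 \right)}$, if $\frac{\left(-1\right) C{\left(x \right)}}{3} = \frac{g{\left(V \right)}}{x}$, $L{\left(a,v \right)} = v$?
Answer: $2700 - \frac{3 i \sqrt{2}}{5} \approx 2700.0 - 0.84853 i$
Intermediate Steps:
$g{\left(H \right)} = \sqrt{2} \sqrt{H}$ ($g{\left(H \right)} = \sqrt{H + H} = \sqrt{2 H} = \sqrt{2} \sqrt{H}$)
$J = 540$ ($J = 9 \cdot 6 \left(-2\right) \left(-5\right) = 9 \left(\left(-12\right) \left(-5\right)\right) = 9 \cdot 60 = 540$)
$C{\left(x \right)} = - \frac{3 i \sqrt{2}}{x}$ ($C{\left(x \right)} = - 3 \frac{\sqrt{2} \sqrt{-1}}{x} = - 3 \frac{\sqrt{2} i}{x} = - 3 \frac{i \sqrt{2}}{x} = - \frac{3 i \sqrt{2}}{x}$)
$C{\left(5 \right)} + J L{\left(-4,5 \right)} = - \frac{3 i \sqrt{2}}{5} + 540 \cdot 5 = \left(-3\right) i \sqrt{2} \cdot \frac{1}{5} + 2700 = - \frac{3 i \sqrt{2}}{5} + 2700 = 2700 - \frac{3 i \sqrt{2}}{5}$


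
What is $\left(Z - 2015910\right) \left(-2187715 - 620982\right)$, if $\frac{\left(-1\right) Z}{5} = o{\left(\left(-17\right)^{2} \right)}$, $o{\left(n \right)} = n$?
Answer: $5666138936435$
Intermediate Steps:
$Z = -1445$ ($Z = - 5 \left(-17\right)^{2} = \left(-5\right) 289 = -1445$)
$\left(Z - 2015910\right) \left(-2187715 - 620982\right) = \left(-1445 - 2015910\right) \left(-2187715 - 620982\right) = \left(-2017355\right) \left(-2808697\right) = 5666138936435$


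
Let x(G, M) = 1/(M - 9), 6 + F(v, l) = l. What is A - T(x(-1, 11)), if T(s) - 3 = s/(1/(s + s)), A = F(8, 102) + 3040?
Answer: 6265/2 ≈ 3132.5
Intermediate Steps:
F(v, l) = -6 + l
x(G, M) = 1/(-9 + M)
A = 3136 (A = (-6 + 102) + 3040 = 96 + 3040 = 3136)
T(s) = 3 + 2*s**2 (T(s) = 3 + s/(1/(s + s)) = 3 + s/(1/(2*s)) = 3 + s/((1/(2*s))) = 3 + s*(2*s) = 3 + 2*s**2)
A - T(x(-1, 11)) = 3136 - (3 + 2*(1/(-9 + 11))**2) = 3136 - (3 + 2*(1/2)**2) = 3136 - (3 + 2*(1/4)) = 3136 - (3 + 1/2) = 3136 - 1*7/2 = 3136 - 7/2 = 6265/2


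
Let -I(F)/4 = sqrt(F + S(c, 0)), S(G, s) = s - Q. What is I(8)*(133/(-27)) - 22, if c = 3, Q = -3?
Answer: -22 + 532*sqrt(11)/27 ≈ 43.350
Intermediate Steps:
S(G, s) = 3 + s (S(G, s) = s - 1*(-3) = s + 3 = 3 + s)
I(F) = -4*sqrt(3 + F) (I(F) = -4*sqrt(F + (3 + 0)) = -4*sqrt(F + 3) = -4*sqrt(3 + F))
I(8)*(133/(-27)) - 22 = (-4*sqrt(3 + 8))*(133/(-27)) - 22 = (-4*sqrt(11))*(133*(-1/27)) - 22 = -4*sqrt(11)*(-133/27) - 22 = 532*sqrt(11)/27 - 22 = -22 + 532*sqrt(11)/27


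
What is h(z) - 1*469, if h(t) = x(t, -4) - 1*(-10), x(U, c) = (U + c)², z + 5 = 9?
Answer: -459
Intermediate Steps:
z = 4 (z = -5 + 9 = 4)
h(t) = 10 + (-4 + t)² (h(t) = (t - 4)² - 1*(-10) = (-4 + t)² + 10 = 10 + (-4 + t)²)
h(z) - 1*469 = (10 + (-4 + 4)²) - 1*469 = (10 + 0²) - 469 = (10 + 0) - 469 = 10 - 469 = -459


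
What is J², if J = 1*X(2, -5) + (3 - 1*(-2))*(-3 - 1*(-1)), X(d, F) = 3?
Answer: 49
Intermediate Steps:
J = -7 (J = 1*3 + (3 - 1*(-2))*(-3 - 1*(-1)) = 3 + (3 + 2)*(-3 + 1) = 3 + 5*(-2) = 3 - 10 = -7)
J² = (-7)² = 49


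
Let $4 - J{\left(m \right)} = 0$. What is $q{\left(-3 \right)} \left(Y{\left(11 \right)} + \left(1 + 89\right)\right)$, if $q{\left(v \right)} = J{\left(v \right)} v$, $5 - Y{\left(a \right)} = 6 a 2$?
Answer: $444$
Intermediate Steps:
$J{\left(m \right)} = 4$ ($J{\left(m \right)} = 4 - 0 = 4 + 0 = 4$)
$Y{\left(a \right)} = 5 - 12 a$ ($Y{\left(a \right)} = 5 - 6 a 2 = 5 - 12 a$)
$q{\left(v \right)} = 4 v$
$q{\left(-3 \right)} \left(Y{\left(11 \right)} + \left(1 + 89\right)\right) = 4 \left(-3\right) \left(\left(5 - 132\right) + \left(1 + 89\right)\right) = - 12 \left(\left(5 - 132\right) + 90\right) = - 12 \left(-127 + 90\right) = \left(-12\right) \left(-37\right) = 444$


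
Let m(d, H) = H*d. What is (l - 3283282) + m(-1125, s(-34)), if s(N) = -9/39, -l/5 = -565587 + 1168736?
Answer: -81883976/13 ≈ -6.2988e+6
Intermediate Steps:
l = -3015745 (l = -5*(-565587 + 1168736) = -5*603149 = -3015745)
s(N) = -3/13 (s(N) = -9*1/39 = -3/13)
(l - 3283282) + m(-1125, s(-34)) = (-3015745 - 3283282) - 3/13*(-1125) = -6299027 + 3375/13 = -81883976/13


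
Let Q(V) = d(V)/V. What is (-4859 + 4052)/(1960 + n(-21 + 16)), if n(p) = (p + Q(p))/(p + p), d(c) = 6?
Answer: -13450/32677 ≈ -0.41160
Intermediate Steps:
Q(V) = 6/V
n(p) = (p + 6/p)/(2*p) (n(p) = (p + 6/p)/(p + p) = (p + 6/p)/((2*p)) = (p + 6/p)*(1/(2*p)) = (p + 6/p)/(2*p))
(-4859 + 4052)/(1960 + n(-21 + 16)) = (-4859 + 4052)/(1960 + (½ + 3/(-21 + 16)²)) = -807/(1960 + (½ + 3/(-5)²)) = -807/(1960 + (½ + 3*(1/25))) = -807/(1960 + (½ + 3/25)) = -807/(1960 + 31/50) = -807/98031/50 = -807*50/98031 = -13450/32677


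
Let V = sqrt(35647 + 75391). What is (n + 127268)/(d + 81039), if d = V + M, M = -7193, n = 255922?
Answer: 14148524370/2726560339 - 191595*sqrt(111038)/2726560339 ≈ 5.1657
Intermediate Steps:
V = sqrt(111038) ≈ 333.22
d = -7193 + sqrt(111038) (d = sqrt(111038) - 7193 = -7193 + sqrt(111038) ≈ -6859.8)
(n + 127268)/(d + 81039) = (255922 + 127268)/((-7193 + sqrt(111038)) + 81039) = 383190/(73846 + sqrt(111038))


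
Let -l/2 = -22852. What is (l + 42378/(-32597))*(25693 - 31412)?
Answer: -8519999834290/32597 ≈ -2.6137e+8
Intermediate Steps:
l = 45704 (l = -2*(-22852) = 45704)
(l + 42378/(-32597))*(25693 - 31412) = (45704 + 42378/(-32597))*(25693 - 31412) = (45704 + 42378*(-1/32597))*(-5719) = (45704 - 42378/32597)*(-5719) = (1489770910/32597)*(-5719) = -8519999834290/32597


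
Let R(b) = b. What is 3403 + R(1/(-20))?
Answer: 68059/20 ≈ 3402.9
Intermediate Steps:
3403 + R(1/(-20)) = 3403 + 1/(-20) = 3403 - 1/20 = 68059/20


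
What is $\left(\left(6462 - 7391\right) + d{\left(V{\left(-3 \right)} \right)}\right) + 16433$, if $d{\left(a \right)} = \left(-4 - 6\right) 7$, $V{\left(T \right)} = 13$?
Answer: $15434$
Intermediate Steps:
$d{\left(a \right)} = -70$ ($d{\left(a \right)} = \left(-10\right) 7 = -70$)
$\left(\left(6462 - 7391\right) + d{\left(V{\left(-3 \right)} \right)}\right) + 16433 = \left(\left(6462 - 7391\right) - 70\right) + 16433 = \left(-929 - 70\right) + 16433 = -999 + 16433 = 15434$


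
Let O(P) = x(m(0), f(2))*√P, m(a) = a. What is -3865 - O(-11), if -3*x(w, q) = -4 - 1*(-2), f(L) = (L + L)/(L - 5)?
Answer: -3865 - 2*I*√11/3 ≈ -3865.0 - 2.2111*I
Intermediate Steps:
f(L) = 2*L/(-5 + L) (f(L) = (2*L)/(-5 + L) = 2*L/(-5 + L))
x(w, q) = ⅔ (x(w, q) = -(-4 - 1*(-2))/3 = -(-4 + 2)/3 = -⅓*(-2) = ⅔)
O(P) = 2*√P/3
-3865 - O(-11) = -3865 - 2*√(-11)/3 = -3865 - 2*I*√11/3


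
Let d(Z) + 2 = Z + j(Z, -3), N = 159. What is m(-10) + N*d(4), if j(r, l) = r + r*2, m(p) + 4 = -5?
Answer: 2217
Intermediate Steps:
m(p) = -9 (m(p) = -4 - 5 = -9)
j(r, l) = 3*r (j(r, l) = r + 2*r = 3*r)
d(Z) = -2 + 4*Z (d(Z) = -2 + (Z + 3*Z) = -2 + 4*Z)
m(-10) + N*d(4) = -9 + 159*(-2 + 4*4) = -9 + 159*(-2 + 16) = -9 + 159*14 = -9 + 2226 = 2217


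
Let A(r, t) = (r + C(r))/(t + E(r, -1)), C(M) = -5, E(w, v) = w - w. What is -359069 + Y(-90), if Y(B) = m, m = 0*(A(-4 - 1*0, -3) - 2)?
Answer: -359069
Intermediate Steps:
E(w, v) = 0
A(r, t) = (-5 + r)/t (A(r, t) = (r - 5)/(t + 0) = (-5 + r)/t)
m = 0 (m = 0*((-5 + (-4 - 1*0))/(-3) - 2) = 0*(-(-5 + (-4 + 0))/3 - 2) = 0*(-(-5 - 4)/3 - 2) = 0*(-1/3*(-9) - 2) = 0*(3 - 2) = 0*1 = 0)
Y(B) = 0
-359069 + Y(-90) = -359069 + 0 = -359069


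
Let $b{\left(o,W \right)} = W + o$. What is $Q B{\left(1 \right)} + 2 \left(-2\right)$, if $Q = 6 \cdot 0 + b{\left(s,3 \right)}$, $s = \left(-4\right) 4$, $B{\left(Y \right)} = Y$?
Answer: $-17$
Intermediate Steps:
$s = -16$
$Q = -13$ ($Q = 6 \cdot 0 + \left(3 - 16\right) = 0 - 13 = -13$)
$Q B{\left(1 \right)} + 2 \left(-2\right) = \left(-13\right) 1 + 2 \left(-2\right) = -13 - 4 = -17$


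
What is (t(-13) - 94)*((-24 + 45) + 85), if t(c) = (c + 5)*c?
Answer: 1060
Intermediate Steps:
t(c) = c*(5 + c) (t(c) = (5 + c)*c = c*(5 + c))
(t(-13) - 94)*((-24 + 45) + 85) = (-13*(5 - 13) - 94)*((-24 + 45) + 85) = (-13*(-8) - 94)*(21 + 85) = (104 - 94)*106 = 10*106 = 1060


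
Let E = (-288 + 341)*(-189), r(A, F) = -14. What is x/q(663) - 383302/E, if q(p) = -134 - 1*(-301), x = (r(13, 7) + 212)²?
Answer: 456717902/1672839 ≈ 273.02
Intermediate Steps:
x = 39204 (x = (-14 + 212)² = 198² = 39204)
E = -10017 (E = 53*(-189) = -10017)
q(p) = 167 (q(p) = -134 + 301 = 167)
x/q(663) - 383302/E = 39204/167 - 383302/(-10017) = 39204*(1/167) - 383302*(-1/10017) = 39204/167 + 383302/10017 = 456717902/1672839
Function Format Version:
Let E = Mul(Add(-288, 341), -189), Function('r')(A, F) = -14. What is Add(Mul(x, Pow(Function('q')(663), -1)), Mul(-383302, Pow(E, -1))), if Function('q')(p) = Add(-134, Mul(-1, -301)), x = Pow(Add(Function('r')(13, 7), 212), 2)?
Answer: Rational(456717902, 1672839) ≈ 273.02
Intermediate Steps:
x = 39204 (x = Pow(Add(-14, 212), 2) = Pow(198, 2) = 39204)
E = -10017 (E = Mul(53, -189) = -10017)
Function('q')(p) = 167 (Function('q')(p) = Add(-134, 301) = 167)
Add(Mul(x, Pow(Function('q')(663), -1)), Mul(-383302, Pow(E, -1))) = Add(Mul(39204, Pow(167, -1)), Mul(-383302, Pow(-10017, -1))) = Add(Mul(39204, Rational(1, 167)), Mul(-383302, Rational(-1, 10017))) = Add(Rational(39204, 167), Rational(383302, 10017)) = Rational(456717902, 1672839)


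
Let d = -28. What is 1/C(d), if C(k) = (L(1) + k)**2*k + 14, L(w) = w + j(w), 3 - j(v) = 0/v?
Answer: -1/16114 ≈ -6.2058e-5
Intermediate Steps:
j(v) = 3 (j(v) = 3 - 0/v = 3 - 1*0 = 3 + 0 = 3)
L(w) = 3 + w (L(w) = w + 3 = 3 + w)
C(k) = 14 + k*(4 + k)**2 (C(k) = ((3 + 1) + k)**2*k + 14 = (4 + k)**2*k + 14 = k*(4 + k)**2 + 14 = 14 + k*(4 + k)**2)
1/C(d) = 1/(14 - 28*(4 - 28)**2) = 1/(14 - 28*(-24)**2) = 1/(14 - 28*576) = 1/(14 - 16128) = 1/(-16114) = -1/16114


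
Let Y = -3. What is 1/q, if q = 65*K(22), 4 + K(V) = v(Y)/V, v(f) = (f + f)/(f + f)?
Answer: -22/5655 ≈ -0.0038904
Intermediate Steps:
v(f) = 1 (v(f) = (2*f)/((2*f)) = (2*f)*(1/(2*f)) = 1)
K(V) = -4 + 1/V
q = -5655/22 (q = 65*(-4 + 1/22) = 65*(-87/22) = -5655/22 ≈ -257.05)
1/q = 1/(-5655/22) = -22/5655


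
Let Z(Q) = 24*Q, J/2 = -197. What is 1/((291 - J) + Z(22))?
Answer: 1/1213 ≈ 0.00082440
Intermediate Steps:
J = -394 (J = 2*(-197) = -394)
1/((291 - J) + Z(22)) = 1/((291 - 1*(-394)) + 24*22) = 1/((291 + 394) + 528) = 1/(685 + 528) = 1/1213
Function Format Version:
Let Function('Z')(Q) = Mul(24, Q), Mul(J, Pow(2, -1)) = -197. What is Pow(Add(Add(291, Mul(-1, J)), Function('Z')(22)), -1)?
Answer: Rational(1, 1213) ≈ 0.00082440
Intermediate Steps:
J = -394 (J = Mul(2, -197) = -394)
Pow(Add(Add(291, Mul(-1, J)), Function('Z')(22)), -1) = Pow(Add(Add(291, Mul(-1, -394)), Mul(24, 22)), -1) = Pow(Add(Add(291, 394), 528), -1) = Pow(Add(685, 528), -1) = Pow(1213, -1) = Rational(1, 1213)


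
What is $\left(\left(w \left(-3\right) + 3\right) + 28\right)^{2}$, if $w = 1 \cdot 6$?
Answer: $169$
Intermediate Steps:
$w = 6$
$\left(\left(w \left(-3\right) + 3\right) + 28\right)^{2} = \left(\left(6 \left(-3\right) + 3\right) + 28\right)^{2} = \left(\left(-18 + 3\right) + 28\right)^{2} = \left(-15 + 28\right)^{2} = 13^{2} = 169$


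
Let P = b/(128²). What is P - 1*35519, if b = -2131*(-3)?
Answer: -581936903/16384 ≈ -35519.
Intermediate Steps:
b = 6393
P = 6393/16384 (P = 6393/(128²) = 6393/16384 ≈ 0.39020)
P - 1*35519 = 6393/16384 - 1*35519 = 6393/16384 - 35519 = -581936903/16384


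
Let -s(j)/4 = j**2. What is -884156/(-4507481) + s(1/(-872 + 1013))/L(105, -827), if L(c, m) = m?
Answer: 14536945825496/74110141012347 ≈ 0.19615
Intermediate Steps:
s(j) = -4*j**2
-884156/(-4507481) + s(1/(-872 + 1013))/L(105, -827) = -884156/(-4507481) - 4/(-872 + 1013)**2/(-827) = -884156*(-1/4507481) - 4*(1/141)**2*(-1/827) = 884156/4507481 - 4*(1/141)**2*(-1/827) = 884156/4507481 - 4*1/19881*(-1/827) = 884156/4507481 - 4/19881*(-1/827) = 884156/4507481 + 4/16441587 = 14536945825496/74110141012347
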